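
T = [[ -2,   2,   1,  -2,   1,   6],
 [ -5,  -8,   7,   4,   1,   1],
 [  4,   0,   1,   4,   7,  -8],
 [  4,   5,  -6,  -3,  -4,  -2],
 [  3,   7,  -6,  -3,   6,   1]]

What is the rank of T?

5

Row reduce to echelon form.
R2 ← R2 − (5/2)·R1: [0, -13, 9/2, 9, -3/2, -14]
R3 ← R3 + (2)·R1: [0, 4, 3, 0, 9, 4]
R4 ← R4 + (2)·R1: [0, 9, -4, -7, -2, 10]
R5 ← R5 + (3/2)·R1: [0, 10, -9/2, -6, 15/2, 10]
R3 ← R3 + (4/13)·R2: [0, 0, 57/13, 36/13, 111/13, -4/13]
R4 ← R4 + (9/13)·R2: [0, 0, -23/26, -10/13, -79/26, 4/13]
R5 ← R5 + (10/13)·R2: [0, 0, -27/26, 12/13, 165/26, -10/13]
R4 ← R4 + (23/114)·R3: [0, 0, 0, -4/19, -25/19, 14/57]
R5 ← R5 + (9/38)·R3: [0, 0, 0, 30/19, 159/19, -16/19]
R5 ← R5 + (15/2)·R4: [0, 0, 0, 0, -3/2, 1]
Echelon form has 5 nonzero rows, so rank(T) = 5.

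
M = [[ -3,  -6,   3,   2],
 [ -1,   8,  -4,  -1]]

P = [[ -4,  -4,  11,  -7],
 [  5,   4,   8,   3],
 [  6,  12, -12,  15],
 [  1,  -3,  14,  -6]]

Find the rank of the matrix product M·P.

2

First compute MP:
[[  2,  18, -89,  36],
 [ 19,  -9,  87, -23]]
Now row reduce the product.
R2 ← R2 − (19/2)·R1: [0, -180, 1865/2, -365]
2 nonzero rows, so rank(MP) = 2.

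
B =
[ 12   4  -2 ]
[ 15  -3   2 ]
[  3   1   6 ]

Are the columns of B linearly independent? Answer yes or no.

yes

Row reduce B to echelon form.
R2 ← R2 − (5/4)·R1: [0, -8, 9/2]
R3 ← R3 − (1/4)·R1: [0, 0, 13/2]
3 pivots among 3 columns.
Every column is a pivot column, so the columns are linearly independent.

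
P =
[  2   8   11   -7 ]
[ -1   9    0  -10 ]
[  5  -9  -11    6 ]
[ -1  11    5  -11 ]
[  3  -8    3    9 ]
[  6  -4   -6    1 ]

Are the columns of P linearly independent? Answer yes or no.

yes

Row reduce P to echelon form.
R2 ← R2 + (1/2)·R1: [0, 13, 11/2, -27/2]
R3 ← R3 − (5/2)·R1: [0, -29, -77/2, 47/2]
R4 ← R4 + (1/2)·R1: [0, 15, 21/2, -29/2]
R5 ← R5 − (3/2)·R1: [0, -20, -27/2, 39/2]
R6 ← R6 − (3)·R1: [0, -28, -39, 22]
R3 ← R3 + (29/13)·R2: [0, 0, -341/13, -86/13]
R4 ← R4 − (15/13)·R2: [0, 0, 54/13, 14/13]
R5 ← R5 + (20/13)·R2: [0, 0, -131/26, -33/26]
R6 ← R6 + (28/13)·R2: [0, 0, -353/13, -92/13]
R4 ← R4 + (54/341)·R3: [0, 0, 0, 10/341]
R5 ← R5 − (131/682)·R3: [0, 0, 0, 1/682]
R6 ← R6 − (353/341)·R3: [0, 0, 0, -78/341]
R5 ← R5 − (1/20)·R4: [0, 0, 0, 0]
R6 ← R6 + (39/5)·R4: [0, 0, 0, 0]
4 pivots among 4 columns.
Every column is a pivot column, so the columns are linearly independent.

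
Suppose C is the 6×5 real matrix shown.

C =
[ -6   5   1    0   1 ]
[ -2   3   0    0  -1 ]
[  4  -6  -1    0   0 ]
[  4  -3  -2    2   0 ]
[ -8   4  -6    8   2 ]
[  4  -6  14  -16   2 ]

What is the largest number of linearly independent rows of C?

4

Row reduce to echelon form.
R2 ← R2 − (1/3)·R1: [0, 4/3, -1/3, 0, -4/3]
R3 ← R3 + (2/3)·R1: [0, -8/3, -1/3, 0, 2/3]
R4 ← R4 + (2/3)·R1: [0, 1/3, -4/3, 2, 2/3]
R5 ← R5 − (4/3)·R1: [0, -8/3, -22/3, 8, 2/3]
R6 ← R6 + (2/3)·R1: [0, -8/3, 44/3, -16, 8/3]
R3 ← R3 + (2)·R2: [0, 0, -1, 0, -2]
R4 ← R4 − (1/4)·R2: [0, 0, -5/4, 2, 1]
R5 ← R5 + (2)·R2: [0, 0, -8, 8, -2]
R6 ← R6 + (2)·R2: [0, 0, 14, -16, 0]
R4 ← R4 − (5/4)·R3: [0, 0, 0, 2, 7/2]
R5 ← R5 − (8)·R3: [0, 0, 0, 8, 14]
R6 ← R6 + (14)·R3: [0, 0, 0, -16, -28]
R5 ← R5 − (4)·R4: [0, 0, 0, 0, 0]
R6 ← R6 + (8)·R4: [0, 0, 0, 0, 0]
Echelon form has 4 nonzero rows, so rank(C) = 4.
The rank gives the maximum number of linearly independent rows: 4.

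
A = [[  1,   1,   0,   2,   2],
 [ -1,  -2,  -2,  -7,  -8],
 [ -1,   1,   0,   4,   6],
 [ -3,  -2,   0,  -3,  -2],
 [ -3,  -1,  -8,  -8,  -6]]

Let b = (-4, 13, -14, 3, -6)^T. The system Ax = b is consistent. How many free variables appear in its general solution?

2

Row reduce the augmented matrix [A | b].
R2 ← R2 + R1: [0, -1, -2, -5, -6, 9]
R3 ← R3 + R1: [0, 2, 0, 6, 8, -18]
R4 ← R4 + (3)·R1: [0, 1, 0, 3, 4, -9]
R5 ← R5 + (3)·R1: [0, 2, -8, -2, 0, -18]
R3 ← R3 + (2)·R2: [0, 0, -4, -4, -4, 0]
R4 ← R4 + R2: [0, 0, -2, -2, -2, 0]
R5 ← R5 + (2)·R2: [0, 0, -12, -12, -12, 0]
R4 ← R4 − (1/2)·R3: [0, 0, 0, 0, 0, 0]
R5 ← R5 − (3)·R3: [0, 0, 0, 0, 0, 0]
The echelon form has 3 nonzero rows, and every pivot lies in the first 5 columns, so rank(A) = rank([A|b]) = 3.
The system is consistent.
Free variables = (unknowns) − (rank) = 5 − 3 = 2.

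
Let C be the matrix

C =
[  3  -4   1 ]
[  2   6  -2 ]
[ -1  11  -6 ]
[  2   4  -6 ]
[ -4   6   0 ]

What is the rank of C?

Row reduce to echelon form.
R2 ← R2 − (2/3)·R1: [0, 26/3, -8/3]
R3 ← R3 + (1/3)·R1: [0, 29/3, -17/3]
R4 ← R4 − (2/3)·R1: [0, 20/3, -20/3]
R5 ← R5 + (4/3)·R1: [0, 2/3, 4/3]
R3 ← R3 − (29/26)·R2: [0, 0, -35/13]
R4 ← R4 − (10/13)·R2: [0, 0, -60/13]
R5 ← R5 − (1/13)·R2: [0, 0, 20/13]
R4 ← R4 − (12/7)·R3: [0, 0, 0]
R5 ← R5 + (4/7)·R3: [0, 0, 0]
Echelon form has 3 nonzero rows, so rank(C) = 3.

3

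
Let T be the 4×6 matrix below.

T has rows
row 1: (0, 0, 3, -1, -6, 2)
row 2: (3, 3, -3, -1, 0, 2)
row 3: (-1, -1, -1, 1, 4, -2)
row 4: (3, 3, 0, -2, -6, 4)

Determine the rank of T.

2

Row reduce to echelon form.
Swap R1 ↔ R2
R3 ← R3 + (1/3)·R1: [0, 0, -2, 2/3, 4, -4/3]
R4 ← R4 − R1: [0, 0, 3, -1, -6, 2]
R3 ← R3 + (2/3)·R2: [0, 0, 0, 0, 0, 0]
R4 ← R4 − R2: [0, 0, 0, 0, 0, 0]
Echelon form has 2 nonzero rows, so rank(T) = 2.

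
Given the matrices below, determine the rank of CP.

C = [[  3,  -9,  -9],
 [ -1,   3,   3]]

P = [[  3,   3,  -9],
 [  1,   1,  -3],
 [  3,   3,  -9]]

1

First compute CP:
[[-27, -27,  81],
 [  9,   9, -27]]
Now row reduce the product.
R2 ← R2 + (1/3)·R1: [0, 0, 0]
1 nonzero row, so rank(CP) = 1.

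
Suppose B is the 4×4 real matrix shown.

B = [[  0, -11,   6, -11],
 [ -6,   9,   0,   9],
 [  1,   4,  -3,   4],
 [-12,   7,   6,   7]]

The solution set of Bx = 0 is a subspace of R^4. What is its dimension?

Row reduce to echelon form.
Swap R1 ↔ R2
R3 ← R3 + (1/6)·R1: [0, 11/2, -3, 11/2]
R4 ← R4 − (2)·R1: [0, -11, 6, -11]
R3 ← R3 + (1/2)·R2: [0, 0, 0, 0]
R4 ← R4 − R2: [0, 0, 0, 0]
2 nonzero rows, so rank(B) = 2.
B has 4 columns; by rank–nullity, nullity = 4 − 2 = 2.

2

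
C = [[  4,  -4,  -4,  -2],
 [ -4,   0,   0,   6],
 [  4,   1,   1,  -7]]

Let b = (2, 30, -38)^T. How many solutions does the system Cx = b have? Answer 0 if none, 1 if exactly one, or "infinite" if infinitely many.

Row reduce the augmented matrix [C | b].
R2 ← R2 + R1: [0, -4, -4, 4, 32]
R3 ← R3 − R1: [0, 5, 5, -5, -40]
R3 ← R3 + (5/4)·R2: [0, 0, 0, 0, 0]
The echelon form has 2 nonzero rows, and every pivot lies in the first 4 columns, so rank(C) = rank([C|b]) = 2.
The system is consistent.
rank = 2 < 4 unknowns, so there are infinitely many solutions.

infinite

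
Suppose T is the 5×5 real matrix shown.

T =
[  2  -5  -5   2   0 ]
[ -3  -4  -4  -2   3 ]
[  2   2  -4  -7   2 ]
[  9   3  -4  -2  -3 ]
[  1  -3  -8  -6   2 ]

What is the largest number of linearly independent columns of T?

Row reduce to echelon form.
R2 ← R2 + (3/2)·R1: [0, -23/2, -23/2, 1, 3]
R3 ← R3 − R1: [0, 7, 1, -9, 2]
R4 ← R4 − (9/2)·R1: [0, 51/2, 37/2, -11, -3]
R5 ← R5 − (1/2)·R1: [0, -1/2, -11/2, -7, 2]
R3 ← R3 + (14/23)·R2: [0, 0, -6, -193/23, 88/23]
R4 ← R4 + (51/23)·R2: [0, 0, -7, -202/23, 84/23]
R5 ← R5 − (1/23)·R2: [0, 0, -5, -162/23, 43/23]
R4 ← R4 − (7/6)·R3: [0, 0, 0, 139/138, -56/69]
R5 ← R5 − (5/6)·R3: [0, 0, 0, -7/138, -91/69]
R5 ← R5 + (7/139)·R4: [0, 0, 0, 0, -189/139]
Echelon form has 5 nonzero rows, so rank(T) = 5.
The rank gives the maximum number of linearly independent columns: 5.

5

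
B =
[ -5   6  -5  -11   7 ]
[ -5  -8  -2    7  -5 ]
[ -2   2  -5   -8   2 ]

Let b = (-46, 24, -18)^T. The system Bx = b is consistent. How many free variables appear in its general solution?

Row reduce the augmented matrix [B | b].
R2 ← R2 − R1: [0, -14, 3, 18, -12, 70]
R3 ← R3 − (2/5)·R1: [0, -2/5, -3, -18/5, -4/5, 2/5]
R3 ← R3 − (1/35)·R2: [0, 0, -108/35, -144/35, -16/35, -8/5]
The echelon form has 3 nonzero rows, and every pivot lies in the first 5 columns, so rank(B) = rank([B|b]) = 3.
The system is consistent.
Free variables = (unknowns) − (rank) = 5 − 3 = 2.

2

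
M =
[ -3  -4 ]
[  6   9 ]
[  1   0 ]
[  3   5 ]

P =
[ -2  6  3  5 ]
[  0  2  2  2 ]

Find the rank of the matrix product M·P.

2

First compute MP:
[[  6, -26, -17, -23],
 [-12,  54,  36,  48],
 [ -2,   6,   3,   5],
 [ -6,  28,  19,  25]]
Now row reduce the product.
R2 ← R2 + (2)·R1: [0, 2, 2, 2]
R3 ← R3 + (1/3)·R1: [0, -8/3, -8/3, -8/3]
R4 ← R4 + R1: [0, 2, 2, 2]
R3 ← R3 + (4/3)·R2: [0, 0, 0, 0]
R4 ← R4 − R2: [0, 0, 0, 0]
2 nonzero rows, so rank(MP) = 2.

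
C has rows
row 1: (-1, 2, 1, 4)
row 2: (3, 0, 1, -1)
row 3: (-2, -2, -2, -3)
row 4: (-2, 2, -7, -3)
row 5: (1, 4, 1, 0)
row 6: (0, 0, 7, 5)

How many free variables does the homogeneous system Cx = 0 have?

0

Row reduce to echelon form.
R2 ← R2 + (3)·R1: [0, 6, 4, 11]
R3 ← R3 − (2)·R1: [0, -6, -4, -11]
R4 ← R4 − (2)·R1: [0, -2, -9, -11]
R5 ← R5 + R1: [0, 6, 2, 4]
R3 ← R3 + R2: [0, 0, 0, 0]
R4 ← R4 + (1/3)·R2: [0, 0, -23/3, -22/3]
R5 ← R5 − R2: [0, 0, -2, -7]
Swap R3 ↔ R4
R5 ← R5 − (6/23)·R3: [0, 0, 0, -117/23]
R6 ← R6 + (21/23)·R3: [0, 0, 0, -39/23]
Swap R4 ↔ R5
R6 ← R6 − (1/3)·R4: [0, 0, 0, 0]
4 nonzero rows, so rank(C) = 4.
C has 4 columns; by rank–nullity, nullity = 4 − 4 = 0.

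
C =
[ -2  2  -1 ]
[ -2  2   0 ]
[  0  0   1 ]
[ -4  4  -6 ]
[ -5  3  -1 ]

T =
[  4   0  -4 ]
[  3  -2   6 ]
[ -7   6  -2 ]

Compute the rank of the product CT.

3

First compute CT:
[[  5, -10,  22],
 [ -2,  -4,  20],
 [ -7,   6,  -2],
 [ 38, -44,  52],
 [ -4, -12,  40]]
Now row reduce the product.
R2 ← R2 + (2/5)·R1: [0, -8, 144/5]
R3 ← R3 + (7/5)·R1: [0, -8, 144/5]
R4 ← R4 − (38/5)·R1: [0, 32, -576/5]
R5 ← R5 + (4/5)·R1: [0, -20, 288/5]
R3 ← R3 − R2: [0, 0, 0]
R4 ← R4 + (4)·R2: [0, 0, 0]
R5 ← R5 − (5/2)·R2: [0, 0, -72/5]
Swap R3 ↔ R5
3 nonzero rows, so rank(CT) = 3.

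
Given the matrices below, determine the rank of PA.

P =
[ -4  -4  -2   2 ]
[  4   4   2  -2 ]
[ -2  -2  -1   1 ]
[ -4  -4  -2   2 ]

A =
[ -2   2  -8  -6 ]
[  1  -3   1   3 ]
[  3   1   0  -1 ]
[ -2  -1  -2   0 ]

First compute PA:
[[ -6,   0,  24,  14],
 [  6,   0, -24, -14],
 [ -3,   0,  12,   7],
 [ -6,   0,  24,  14]]
Now row reduce the product.
R2 ← R2 + R1: [0, 0, 0, 0]
R3 ← R3 − (1/2)·R1: [0, 0, 0, 0]
R4 ← R4 − R1: [0, 0, 0, 0]
1 nonzero row, so rank(PA) = 1.

1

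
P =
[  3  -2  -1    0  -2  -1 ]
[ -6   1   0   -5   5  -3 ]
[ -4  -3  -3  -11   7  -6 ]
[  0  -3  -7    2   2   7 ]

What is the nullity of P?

2

Row reduce to echelon form.
R2 ← R2 + (2)·R1: [0, -3, -2, -5, 1, -5]
R3 ← R3 + (4/3)·R1: [0, -17/3, -13/3, -11, 13/3, -22/3]
R3 ← R3 − (17/9)·R2: [0, 0, -5/9, -14/9, 22/9, 19/9]
R4 ← R4 − R2: [0, 0, -5, 7, 1, 12]
R4 ← R4 − (9)·R3: [0, 0, 0, 21, -21, -7]
4 nonzero rows, so rank(P) = 4.
P has 6 columns; by rank–nullity, nullity = 6 − 4 = 2.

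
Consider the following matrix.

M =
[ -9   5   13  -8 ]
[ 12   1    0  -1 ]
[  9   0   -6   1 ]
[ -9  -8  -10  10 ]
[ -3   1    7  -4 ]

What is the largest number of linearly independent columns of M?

Row reduce to echelon form.
R2 ← R2 + (4/3)·R1: [0, 23/3, 52/3, -35/3]
R3 ← R3 + R1: [0, 5, 7, -7]
R4 ← R4 − R1: [0, -13, -23, 18]
R5 ← R5 − (1/3)·R1: [0, -2/3, 8/3, -4/3]
R3 ← R3 − (15/23)·R2: [0, 0, -99/23, 14/23]
R4 ← R4 + (39/23)·R2: [0, 0, 147/23, -41/23]
R5 ← R5 + (2/23)·R2: [0, 0, 96/23, -54/23]
R4 ← R4 + (49/33)·R3: [0, 0, 0, -29/33]
R5 ← R5 + (32/33)·R3: [0, 0, 0, -58/33]
R5 ← R5 − (2)·R4: [0, 0, 0, 0]
Echelon form has 4 nonzero rows, so rank(M) = 4.
The rank gives the maximum number of linearly independent columns: 4.

4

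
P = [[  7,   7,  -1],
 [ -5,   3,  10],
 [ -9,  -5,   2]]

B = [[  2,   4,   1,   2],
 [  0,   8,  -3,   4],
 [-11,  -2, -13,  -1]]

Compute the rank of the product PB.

First compute PB:
[[ 25,  86,  -1,  43],
 [-120, -16, -144,  -8],
 [-40, -80, -20, -40]]
Now row reduce the product.
R2 ← R2 + (24/5)·R1: [0, 1984/5, -744/5, 992/5]
R3 ← R3 + (8/5)·R1: [0, 288/5, -108/5, 144/5]
R3 ← R3 − (9/62)·R2: [0, 0, 0, 0]
2 nonzero rows, so rank(PB) = 2.

2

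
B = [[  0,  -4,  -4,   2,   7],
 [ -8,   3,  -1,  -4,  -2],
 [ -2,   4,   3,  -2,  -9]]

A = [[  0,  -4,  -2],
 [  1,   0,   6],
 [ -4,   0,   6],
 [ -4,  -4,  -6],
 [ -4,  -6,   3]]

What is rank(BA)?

First compute BA:
[[-24, -50, -39],
 [ 31,  60,  46],
 [ 36,  70,  31]]
Now row reduce the product.
R2 ← R2 + (31/24)·R1: [0, -55/12, -35/8]
R3 ← R3 + (3/2)·R1: [0, -5, -55/2]
R3 ← R3 − (12/11)·R2: [0, 0, -250/11]
3 nonzero rows, so rank(BA) = 3.

3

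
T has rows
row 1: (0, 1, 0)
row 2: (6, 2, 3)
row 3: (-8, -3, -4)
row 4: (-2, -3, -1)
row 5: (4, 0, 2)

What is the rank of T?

2

Row reduce to echelon form.
Swap R1 ↔ R2
R3 ← R3 + (4/3)·R1: [0, -1/3, 0]
R4 ← R4 + (1/3)·R1: [0, -7/3, 0]
R5 ← R5 − (2/3)·R1: [0, -4/3, 0]
R3 ← R3 + (1/3)·R2: [0, 0, 0]
R4 ← R4 + (7/3)·R2: [0, 0, 0]
R5 ← R5 + (4/3)·R2: [0, 0, 0]
Echelon form has 2 nonzero rows, so rank(T) = 2.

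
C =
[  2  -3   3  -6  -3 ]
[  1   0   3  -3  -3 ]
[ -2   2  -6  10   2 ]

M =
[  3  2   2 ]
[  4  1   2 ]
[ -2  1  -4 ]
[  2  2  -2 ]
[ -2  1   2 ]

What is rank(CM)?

First compute CM:
[[-18, -11,  -8],
 [ -3,  -4, -10],
 [ 30,  14,   8]]
Now row reduce the product.
R2 ← R2 − (1/6)·R1: [0, -13/6, -26/3]
R3 ← R3 + (5/3)·R1: [0, -13/3, -16/3]
R3 ← R3 − (2)·R2: [0, 0, 12]
3 nonzero rows, so rank(CM) = 3.

3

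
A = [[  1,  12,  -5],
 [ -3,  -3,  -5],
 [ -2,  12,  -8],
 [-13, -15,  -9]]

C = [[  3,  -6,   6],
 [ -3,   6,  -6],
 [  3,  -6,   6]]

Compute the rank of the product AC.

First compute AC:
[[-48,  96, -96],
 [-15,  30, -30],
 [-66, 132, -132],
 [-21,  42, -42]]
Now row reduce the product.
R2 ← R2 − (5/16)·R1: [0, 0, 0]
R3 ← R3 − (11/8)·R1: [0, 0, 0]
R4 ← R4 − (7/16)·R1: [0, 0, 0]
1 nonzero row, so rank(AC) = 1.

1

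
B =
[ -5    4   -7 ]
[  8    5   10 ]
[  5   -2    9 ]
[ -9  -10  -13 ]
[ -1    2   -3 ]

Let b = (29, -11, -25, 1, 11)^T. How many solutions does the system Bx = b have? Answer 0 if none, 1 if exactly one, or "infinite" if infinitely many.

Row reduce the augmented matrix [B | b].
R2 ← R2 + (8/5)·R1: [0, 57/5, -6/5, 177/5]
R3 ← R3 + R1: [0, 2, 2, 4]
R4 ← R4 − (9/5)·R1: [0, -86/5, -2/5, -256/5]
R5 ← R5 − (1/5)·R1: [0, 6/5, -8/5, 26/5]
R3 ← R3 − (10/57)·R2: [0, 0, 42/19, -42/19]
R4 ← R4 + (86/57)·R2: [0, 0, -42/19, 42/19]
R5 ← R5 − (2/19)·R2: [0, 0, -28/19, 28/19]
R4 ← R4 + R3: [0, 0, 0, 0]
R5 ← R5 + (2/3)·R3: [0, 0, 0, 0]
The echelon form has 3 nonzero rows, and every pivot lies in the first 3 columns, so rank(B) = rank([B|b]) = 3.
The system is consistent.
rank = 3 = number of unknowns, so the solution is unique.

1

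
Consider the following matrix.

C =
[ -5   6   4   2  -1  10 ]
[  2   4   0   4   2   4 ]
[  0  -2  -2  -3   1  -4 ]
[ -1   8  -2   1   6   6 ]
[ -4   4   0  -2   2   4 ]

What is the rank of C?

Row reduce to echelon form.
R2 ← R2 + (2/5)·R1: [0, 32/5, 8/5, 24/5, 8/5, 8]
R4 ← R4 − (1/5)·R1: [0, 34/5, -14/5, 3/5, 31/5, 4]
R5 ← R5 − (4/5)·R1: [0, -4/5, -16/5, -18/5, 14/5, -4]
R3 ← R3 + (5/16)·R2: [0, 0, -3/2, -3/2, 3/2, -3/2]
R4 ← R4 − (17/16)·R2: [0, 0, -9/2, -9/2, 9/2, -9/2]
R5 ← R5 + (1/8)·R2: [0, 0, -3, -3, 3, -3]
R4 ← R4 − (3)·R3: [0, 0, 0, 0, 0, 0]
R5 ← R5 − (2)·R3: [0, 0, 0, 0, 0, 0]
Echelon form has 3 nonzero rows, so rank(C) = 3.

3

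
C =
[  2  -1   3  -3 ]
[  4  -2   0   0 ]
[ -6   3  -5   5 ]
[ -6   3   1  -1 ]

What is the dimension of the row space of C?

2

Row reduce to echelon form.
R2 ← R2 − (2)·R1: [0, 0, -6, 6]
R3 ← R3 + (3)·R1: [0, 0, 4, -4]
R4 ← R4 + (3)·R1: [0, 0, 10, -10]
R3 ← R3 + (2/3)·R2: [0, 0, 0, 0]
R4 ← R4 + (5/3)·R2: [0, 0, 0, 0]
Echelon form has 2 nonzero rows, so rank(C) = 2.
The row space has dimension equal to the rank: 2.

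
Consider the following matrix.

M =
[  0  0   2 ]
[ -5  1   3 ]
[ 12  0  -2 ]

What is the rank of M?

3

Row reduce to echelon form.
Swap R1 ↔ R2
R3 ← R3 + (12/5)·R1: [0, 12/5, 26/5]
Swap R2 ↔ R3
Echelon form has 3 nonzero rows, so rank(M) = 3.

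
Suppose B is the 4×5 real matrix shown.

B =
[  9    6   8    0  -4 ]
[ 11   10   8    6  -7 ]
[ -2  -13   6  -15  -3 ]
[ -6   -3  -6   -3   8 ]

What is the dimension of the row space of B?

3

Row reduce to echelon form.
R2 ← R2 − (11/9)·R1: [0, 8/3, -16/9, 6, -19/9]
R3 ← R3 + (2/9)·R1: [0, -35/3, 70/9, -15, -35/9]
R4 ← R4 + (2/3)·R1: [0, 1, -2/3, -3, 16/3]
R3 ← R3 + (35/8)·R2: [0, 0, 0, 45/4, -105/8]
R4 ← R4 − (3/8)·R2: [0, 0, 0, -21/4, 49/8]
R4 ← R4 + (7/15)·R3: [0, 0, 0, 0, 0]
Echelon form has 3 nonzero rows, so rank(B) = 3.
The row space has dimension equal to the rank: 3.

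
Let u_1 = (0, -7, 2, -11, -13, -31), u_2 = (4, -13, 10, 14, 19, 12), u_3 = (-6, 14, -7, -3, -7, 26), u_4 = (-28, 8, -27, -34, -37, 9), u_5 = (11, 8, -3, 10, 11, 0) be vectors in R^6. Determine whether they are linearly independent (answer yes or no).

Form the matrix with these vectors as rows and row reduce.
Swap R1 ↔ R2
R3 ← R3 + (3/2)·R1: [0, -11/2, 8, 18, 43/2, 44]
R4 ← R4 + (7)·R1: [0, -83, 43, 64, 96, 93]
R5 ← R5 − (11/4)·R1: [0, 175/4, -61/2, -57/2, -165/4, -33]
R3 ← R3 − (11/14)·R2: [0, 0, 45/7, 373/14, 222/7, 957/14]
R4 ← R4 − (83/7)·R2: [0, 0, 135/7, 1361/7, 1751/7, 3224/7]
R5 ← R5 + (25/4)·R2: [0, 0, -18, -389/4, -245/2, -907/4]
R4 ← R4 − (3)·R3: [0, 0, 0, 229/2, 155, 511/2]
R5 ← R5 + (14/5)·R3: [0, 0, 0, -453/20, -337/10, -707/20]
R5 ← R5 + (453/2290)·R4: [0, 0, 0, 0, -3479/1145, 3479/229]
5 nonzero rows, so the 5 vectors span a space of dimension 5.
Since 5 = 5, the vectors are linearly independent.

yes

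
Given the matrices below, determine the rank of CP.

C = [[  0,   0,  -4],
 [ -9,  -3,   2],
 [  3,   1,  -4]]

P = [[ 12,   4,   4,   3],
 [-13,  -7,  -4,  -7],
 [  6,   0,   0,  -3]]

First compute CP:
[[-24,   0,   0,  12],
 [-57, -15, -24, -12],
 [ -1,   5,   8,  14]]
Now row reduce the product.
R2 ← R2 − (19/8)·R1: [0, -15, -24, -81/2]
R3 ← R3 − (1/24)·R1: [0, 5, 8, 27/2]
R3 ← R3 + (1/3)·R2: [0, 0, 0, 0]
2 nonzero rows, so rank(CP) = 2.

2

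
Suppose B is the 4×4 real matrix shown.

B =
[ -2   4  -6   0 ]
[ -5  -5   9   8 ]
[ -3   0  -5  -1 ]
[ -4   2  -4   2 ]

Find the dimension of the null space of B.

Row reduce to echelon form.
R2 ← R2 − (5/2)·R1: [0, -15, 24, 8]
R3 ← R3 − (3/2)·R1: [0, -6, 4, -1]
R4 ← R4 − (2)·R1: [0, -6, 8, 2]
R3 ← R3 − (2/5)·R2: [0, 0, -28/5, -21/5]
R4 ← R4 − (2/5)·R2: [0, 0, -8/5, -6/5]
R4 ← R4 − (2/7)·R3: [0, 0, 0, 0]
3 nonzero rows, so rank(B) = 3.
B has 4 columns; by rank–nullity, nullity = 4 − 3 = 1.

1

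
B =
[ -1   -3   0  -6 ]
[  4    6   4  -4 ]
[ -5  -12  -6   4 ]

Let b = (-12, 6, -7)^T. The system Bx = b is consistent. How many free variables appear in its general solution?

Row reduce the augmented matrix [B | b].
R2 ← R2 + (4)·R1: [0, -6, 4, -28, -42]
R3 ← R3 − (5)·R1: [0, 3, -6, 34, 53]
R3 ← R3 + (1/2)·R2: [0, 0, -4, 20, 32]
The echelon form has 3 nonzero rows, and every pivot lies in the first 4 columns, so rank(B) = rank([B|b]) = 3.
The system is consistent.
Free variables = (unknowns) − (rank) = 4 − 3 = 1.

1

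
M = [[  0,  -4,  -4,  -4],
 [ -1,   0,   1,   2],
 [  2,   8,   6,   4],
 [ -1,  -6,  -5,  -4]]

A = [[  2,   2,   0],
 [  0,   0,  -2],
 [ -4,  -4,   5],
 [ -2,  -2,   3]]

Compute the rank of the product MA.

2

First compute MA:
[[ 24,  24, -24],
 [-10, -10,  11],
 [-28, -28,  26],
 [ 26,  26, -25]]
Now row reduce the product.
R2 ← R2 + (5/12)·R1: [0, 0, 1]
R3 ← R3 + (7/6)·R1: [0, 0, -2]
R4 ← R4 − (13/12)·R1: [0, 0, 1]
R3 ← R3 + (2)·R2: [0, 0, 0]
R4 ← R4 − R2: [0, 0, 0]
2 nonzero rows, so rank(MA) = 2.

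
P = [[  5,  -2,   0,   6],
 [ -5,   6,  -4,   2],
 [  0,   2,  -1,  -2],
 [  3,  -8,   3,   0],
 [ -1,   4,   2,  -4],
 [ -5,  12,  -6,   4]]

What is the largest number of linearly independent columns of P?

Row reduce to echelon form.
R2 ← R2 + R1: [0, 4, -4, 8]
R4 ← R4 − (3/5)·R1: [0, -34/5, 3, -18/5]
R5 ← R5 + (1/5)·R1: [0, 18/5, 2, -14/5]
R6 ← R6 + R1: [0, 10, -6, 10]
R3 ← R3 − (1/2)·R2: [0, 0, 1, -6]
R4 ← R4 + (17/10)·R2: [0, 0, -19/5, 10]
R5 ← R5 − (9/10)·R2: [0, 0, 28/5, -10]
R6 ← R6 − (5/2)·R2: [0, 0, 4, -10]
R4 ← R4 + (19/5)·R3: [0, 0, 0, -64/5]
R5 ← R5 − (28/5)·R3: [0, 0, 0, 118/5]
R6 ← R6 − (4)·R3: [0, 0, 0, 14]
R5 ← R5 + (59/32)·R4: [0, 0, 0, 0]
R6 ← R6 + (35/32)·R4: [0, 0, 0, 0]
Echelon form has 4 nonzero rows, so rank(P) = 4.
The rank gives the maximum number of linearly independent columns: 4.

4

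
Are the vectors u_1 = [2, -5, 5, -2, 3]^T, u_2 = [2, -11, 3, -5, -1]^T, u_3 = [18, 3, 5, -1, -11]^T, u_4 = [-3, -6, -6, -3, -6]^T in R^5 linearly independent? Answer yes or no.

no

Form the matrix with these vectors as rows and row reduce.
R2 ← R2 − R1: [0, -6, -2, -3, -4]
R3 ← R3 − (9)·R1: [0, 48, -40, 17, -38]
R4 ← R4 + (3/2)·R1: [0, -27/2, 3/2, -6, -3/2]
R3 ← R3 + (8)·R2: [0, 0, -56, -7, -70]
R4 ← R4 − (9/4)·R2: [0, 0, 6, 3/4, 15/2]
R4 ← R4 + (3/28)·R3: [0, 0, 0, 0, 0]
3 nonzero rows, so the 4 vectors span a space of dimension 3.
Since 3 < 4, the vectors are linearly dependent.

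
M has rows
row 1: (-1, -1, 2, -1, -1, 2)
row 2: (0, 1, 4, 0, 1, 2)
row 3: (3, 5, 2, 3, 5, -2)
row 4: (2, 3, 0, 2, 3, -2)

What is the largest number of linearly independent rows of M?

Row reduce to echelon form.
R3 ← R3 + (3)·R1: [0, 2, 8, 0, 2, 4]
R4 ← R4 + (2)·R1: [0, 1, 4, 0, 1, 2]
R3 ← R3 − (2)·R2: [0, 0, 0, 0, 0, 0]
R4 ← R4 − R2: [0, 0, 0, 0, 0, 0]
Echelon form has 2 nonzero rows, so rank(M) = 2.
The rank gives the maximum number of linearly independent rows: 2.

2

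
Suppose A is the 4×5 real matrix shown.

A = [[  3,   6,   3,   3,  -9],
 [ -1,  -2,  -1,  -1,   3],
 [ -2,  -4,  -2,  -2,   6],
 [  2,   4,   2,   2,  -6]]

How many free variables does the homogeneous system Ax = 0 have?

Row reduce to echelon form.
R2 ← R2 + (1/3)·R1: [0, 0, 0, 0, 0]
R3 ← R3 + (2/3)·R1: [0, 0, 0, 0, 0]
R4 ← R4 − (2/3)·R1: [0, 0, 0, 0, 0]
1 nonzero row, so rank(A) = 1.
A has 5 columns; by rank–nullity, nullity = 5 − 1 = 4.

4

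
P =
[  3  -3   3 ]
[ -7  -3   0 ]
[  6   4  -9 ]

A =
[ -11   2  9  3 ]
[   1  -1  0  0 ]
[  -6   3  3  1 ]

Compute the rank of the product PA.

First compute PA:
[[-54,  18,  36,  12],
 [ 74, -11, -63, -21],
 [ -8, -19,  27,   9]]
Now row reduce the product.
R2 ← R2 + (37/27)·R1: [0, 41/3, -41/3, -41/9]
R3 ← R3 − (4/27)·R1: [0, -65/3, 65/3, 65/9]
R3 ← R3 + (65/41)·R2: [0, 0, 0, 0]
2 nonzero rows, so rank(PA) = 2.

2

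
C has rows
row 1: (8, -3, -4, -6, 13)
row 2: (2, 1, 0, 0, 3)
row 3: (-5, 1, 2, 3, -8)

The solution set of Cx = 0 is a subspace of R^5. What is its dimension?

Row reduce to echelon form.
R2 ← R2 − (1/4)·R1: [0, 7/4, 1, 3/2, -1/4]
R3 ← R3 + (5/8)·R1: [0, -7/8, -1/2, -3/4, 1/8]
R3 ← R3 + (1/2)·R2: [0, 0, 0, 0, 0]
2 nonzero rows, so rank(C) = 2.
C has 5 columns; by rank–nullity, nullity = 5 − 2 = 3.

3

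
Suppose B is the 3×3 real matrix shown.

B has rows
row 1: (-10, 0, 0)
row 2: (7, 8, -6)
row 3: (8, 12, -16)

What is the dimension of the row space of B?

Row reduce to echelon form.
R2 ← R2 + (7/10)·R1: [0, 8, -6]
R3 ← R3 + (4/5)·R1: [0, 12, -16]
R3 ← R3 − (3/2)·R2: [0, 0, -7]
Echelon form has 3 nonzero rows, so rank(B) = 3.
The row space has dimension equal to the rank: 3.

3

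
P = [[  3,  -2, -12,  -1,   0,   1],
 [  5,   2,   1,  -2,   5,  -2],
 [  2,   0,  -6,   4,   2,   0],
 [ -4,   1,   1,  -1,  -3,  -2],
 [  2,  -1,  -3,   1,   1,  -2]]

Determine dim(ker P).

Row reduce to echelon form.
R2 ← R2 − (5/3)·R1: [0, 16/3, 21, -1/3, 5, -11/3]
R3 ← R3 − (2/3)·R1: [0, 4/3, 2, 14/3, 2, -2/3]
R4 ← R4 + (4/3)·R1: [0, -5/3, -15, -7/3, -3, -2/3]
R5 ← R5 − (2/3)·R1: [0, 1/3, 5, 5/3, 1, -8/3]
R3 ← R3 − (1/4)·R2: [0, 0, -13/4, 19/4, 3/4, 1/4]
R4 ← R4 + (5/16)·R2: [0, 0, -135/16, -39/16, -23/16, -29/16]
R5 ← R5 − (1/16)·R2: [0, 0, 59/16, 27/16, 11/16, -39/16]
R4 ← R4 − (135/52)·R3: [0, 0, 0, -192/13, -44/13, -32/13]
R5 ← R5 + (59/52)·R3: [0, 0, 0, 92/13, 20/13, -28/13]
R5 ← R5 + (23/48)·R4: [0, 0, 0, 0, -1/12, -10/3]
5 nonzero rows, so rank(P) = 5.
P has 6 columns; by rank–nullity, nullity = 6 − 5 = 1.

1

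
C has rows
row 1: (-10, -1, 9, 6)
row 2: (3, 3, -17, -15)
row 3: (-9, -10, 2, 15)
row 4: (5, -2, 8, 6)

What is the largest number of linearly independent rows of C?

Row reduce to echelon form.
R2 ← R2 + (3/10)·R1: [0, 27/10, -143/10, -66/5]
R3 ← R3 − (9/10)·R1: [0, -91/10, -61/10, 48/5]
R4 ← R4 + (1/2)·R1: [0, -5/2, 25/2, 9]
R3 ← R3 + (91/27)·R2: [0, 0, -1466/27, -314/9]
R4 ← R4 + (25/27)·R2: [0, 0, -20/27, -29/9]
R4 ← R4 − (10/733)·R3: [0, 0, 0, -2013/733]
Echelon form has 4 nonzero rows, so rank(C) = 4.
The rank gives the maximum number of linearly independent rows: 4.

4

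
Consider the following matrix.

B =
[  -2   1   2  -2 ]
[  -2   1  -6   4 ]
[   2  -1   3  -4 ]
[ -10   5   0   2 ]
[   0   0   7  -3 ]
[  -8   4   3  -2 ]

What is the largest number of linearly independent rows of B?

3

Row reduce to echelon form.
R2 ← R2 − R1: [0, 0, -8, 6]
R3 ← R3 + R1: [0, 0, 5, -6]
R4 ← R4 − (5)·R1: [0, 0, -10, 12]
R6 ← R6 − (4)·R1: [0, 0, -5, 6]
R3 ← R3 + (5/8)·R2: [0, 0, 0, -9/4]
R4 ← R4 − (5/4)·R2: [0, 0, 0, 9/2]
R5 ← R5 + (7/8)·R2: [0, 0, 0, 9/4]
R6 ← R6 − (5/8)·R2: [0, 0, 0, 9/4]
R4 ← R4 + (2)·R3: [0, 0, 0, 0]
R5 ← R5 + R3: [0, 0, 0, 0]
R6 ← R6 + R3: [0, 0, 0, 0]
Echelon form has 3 nonzero rows, so rank(B) = 3.
The rank gives the maximum number of linearly independent rows: 3.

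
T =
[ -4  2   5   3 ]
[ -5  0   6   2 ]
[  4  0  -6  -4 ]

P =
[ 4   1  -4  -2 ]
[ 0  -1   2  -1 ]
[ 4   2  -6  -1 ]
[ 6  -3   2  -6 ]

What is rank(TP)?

3

First compute TP:
[[ 22,  -5,  -4, -17],
 [ 16,   1, -12,  -8],
 [-32,   4,  12,  22]]
Now row reduce the product.
R2 ← R2 − (8/11)·R1: [0, 51/11, -100/11, 48/11]
R3 ← R3 + (16/11)·R1: [0, -36/11, 68/11, -30/11]
R3 ← R3 + (12/17)·R2: [0, 0, -4/17, 6/17]
3 nonzero rows, so rank(TP) = 3.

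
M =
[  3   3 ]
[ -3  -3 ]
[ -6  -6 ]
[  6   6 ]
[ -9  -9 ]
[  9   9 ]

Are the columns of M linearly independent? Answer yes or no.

Row reduce M to echelon form.
R2 ← R2 + R1: [0, 0]
R3 ← R3 + (2)·R1: [0, 0]
R4 ← R4 − (2)·R1: [0, 0]
R5 ← R5 + (3)·R1: [0, 0]
R6 ← R6 − (3)·R1: [0, 0]
1 pivot among 2 columns.
Only 1 < 2 pivot columns, so the columns are linearly dependent.

no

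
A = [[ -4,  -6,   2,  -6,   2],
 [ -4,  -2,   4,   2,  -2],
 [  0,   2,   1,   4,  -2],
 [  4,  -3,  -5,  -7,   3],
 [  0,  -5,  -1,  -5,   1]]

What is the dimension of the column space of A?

Row reduce to echelon form.
R2 ← R2 − R1: [0, 4, 2, 8, -4]
R4 ← R4 + R1: [0, -9, -3, -13, 5]
R3 ← R3 − (1/2)·R2: [0, 0, 0, 0, 0]
R4 ← R4 + (9/4)·R2: [0, 0, 3/2, 5, -4]
R5 ← R5 + (5/4)·R2: [0, 0, 3/2, 5, -4]
Swap R3 ↔ R4
R5 ← R5 − R3: [0, 0, 0, 0, 0]
Echelon form has 3 nonzero rows, so rank(A) = 3.
The column space has dimension equal to the rank: 3.

3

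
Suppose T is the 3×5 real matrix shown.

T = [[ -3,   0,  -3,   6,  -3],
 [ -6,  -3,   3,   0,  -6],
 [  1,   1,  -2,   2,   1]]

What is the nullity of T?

Row reduce to echelon form.
R2 ← R2 − (2)·R1: [0, -3, 9, -12, 0]
R3 ← R3 + (1/3)·R1: [0, 1, -3, 4, 0]
R3 ← R3 + (1/3)·R2: [0, 0, 0, 0, 0]
2 nonzero rows, so rank(T) = 2.
T has 5 columns; by rank–nullity, nullity = 5 − 2 = 3.

3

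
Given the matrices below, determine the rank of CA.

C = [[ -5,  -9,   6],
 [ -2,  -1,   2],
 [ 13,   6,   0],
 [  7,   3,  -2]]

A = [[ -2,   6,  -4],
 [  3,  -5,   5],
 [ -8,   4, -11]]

First compute CA:
[[-65,  39, -91],
 [-15,   1, -19],
 [ -8,  48, -22],
 [ 11,  19,   9]]
Now row reduce the product.
R2 ← R2 − (3/13)·R1: [0, -8, 2]
R3 ← R3 − (8/65)·R1: [0, 216/5, -54/5]
R4 ← R4 + (11/65)·R1: [0, 128/5, -32/5]
R3 ← R3 + (27/5)·R2: [0, 0, 0]
R4 ← R4 + (16/5)·R2: [0, 0, 0]
2 nonzero rows, so rank(CA) = 2.

2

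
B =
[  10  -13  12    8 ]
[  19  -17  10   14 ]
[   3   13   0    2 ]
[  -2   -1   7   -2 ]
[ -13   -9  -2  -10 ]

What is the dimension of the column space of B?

Row reduce to echelon form.
R2 ← R2 − (19/10)·R1: [0, 77/10, -64/5, -6/5]
R3 ← R3 − (3/10)·R1: [0, 169/10, -18/5, -2/5]
R4 ← R4 + (1/5)·R1: [0, -18/5, 47/5, -2/5]
R5 ← R5 + (13/10)·R1: [0, -259/10, 68/5, 2/5]
R3 ← R3 − (169/77)·R2: [0, 0, 1886/77, 172/77]
R4 ← R4 + (36/77)·R2: [0, 0, 263/77, -74/77]
R5 ← R5 + (37/11)·R2: [0, 0, -324/11, -40/11]
R4 ← R4 − (263/1886)·R3: [0, 0, 0, -1200/943]
R5 ← R5 + (1134/943)·R3: [0, 0, 0, -896/943]
R5 ← R5 − (56/75)·R4: [0, 0, 0, 0]
Echelon form has 4 nonzero rows, so rank(B) = 4.
The column space has dimension equal to the rank: 4.

4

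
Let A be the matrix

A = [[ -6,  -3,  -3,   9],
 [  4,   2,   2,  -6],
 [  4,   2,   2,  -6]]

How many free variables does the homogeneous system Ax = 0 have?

Row reduce to echelon form.
R2 ← R2 + (2/3)·R1: [0, 0, 0, 0]
R3 ← R3 + (2/3)·R1: [0, 0, 0, 0]
1 nonzero row, so rank(A) = 1.
A has 4 columns; by rank–nullity, nullity = 4 − 1 = 3.

3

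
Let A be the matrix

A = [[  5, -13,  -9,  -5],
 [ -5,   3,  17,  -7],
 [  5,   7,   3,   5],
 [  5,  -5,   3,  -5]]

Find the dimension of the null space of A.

Row reduce to echelon form.
R2 ← R2 + R1: [0, -10, 8, -12]
R3 ← R3 − R1: [0, 20, 12, 10]
R4 ← R4 − R1: [0, 8, 12, 0]
R3 ← R3 + (2)·R2: [0, 0, 28, -14]
R4 ← R4 + (4/5)·R2: [0, 0, 92/5, -48/5]
R4 ← R4 − (23/35)·R3: [0, 0, 0, -2/5]
4 nonzero rows, so rank(A) = 4.
A has 4 columns; by rank–nullity, nullity = 4 − 4 = 0.

0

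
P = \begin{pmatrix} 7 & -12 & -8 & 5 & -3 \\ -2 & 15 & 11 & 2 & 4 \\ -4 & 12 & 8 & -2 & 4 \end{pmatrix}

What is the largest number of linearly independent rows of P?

Row reduce to echelon form.
R2 ← R2 + (2/7)·R1: [0, 81/7, 61/7, 24/7, 22/7]
R3 ← R3 + (4/7)·R1: [0, 36/7, 24/7, 6/7, 16/7]
R3 ← R3 − (4/9)·R2: [0, 0, -4/9, -2/3, 8/9]
Echelon form has 3 nonzero rows, so rank(P) = 3.
The rank gives the maximum number of linearly independent rows: 3.

3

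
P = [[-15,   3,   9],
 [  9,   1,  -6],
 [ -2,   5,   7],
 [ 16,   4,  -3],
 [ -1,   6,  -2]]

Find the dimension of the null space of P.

0

Row reduce to echelon form.
R2 ← R2 + (3/5)·R1: [0, 14/5, -3/5]
R3 ← R3 − (2/15)·R1: [0, 23/5, 29/5]
R4 ← R4 + (16/15)·R1: [0, 36/5, 33/5]
R5 ← R5 − (1/15)·R1: [0, 29/5, -13/5]
R3 ← R3 − (23/14)·R2: [0, 0, 95/14]
R4 ← R4 − (18/7)·R2: [0, 0, 57/7]
R5 ← R5 − (29/14)·R2: [0, 0, -19/14]
R4 ← R4 − (6/5)·R3: [0, 0, 0]
R5 ← R5 + (1/5)·R3: [0, 0, 0]
3 nonzero rows, so rank(P) = 3.
P has 3 columns; by rank–nullity, nullity = 3 − 3 = 0.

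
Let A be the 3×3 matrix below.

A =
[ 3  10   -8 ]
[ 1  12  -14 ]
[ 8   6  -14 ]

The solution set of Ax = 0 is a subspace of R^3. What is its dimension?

Row reduce to echelon form.
R2 ← R2 − (1/3)·R1: [0, 26/3, -34/3]
R3 ← R3 − (8/3)·R1: [0, -62/3, 22/3]
R3 ← R3 + (31/13)·R2: [0, 0, -256/13]
3 nonzero rows, so rank(A) = 3.
A has 3 columns; by rank–nullity, nullity = 3 − 3 = 0.

0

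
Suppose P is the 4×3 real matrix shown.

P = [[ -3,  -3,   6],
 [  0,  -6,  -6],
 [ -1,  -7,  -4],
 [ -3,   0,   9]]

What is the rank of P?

Row reduce to echelon form.
R3 ← R3 − (1/3)·R1: [0, -6, -6]
R4 ← R4 − R1: [0, 3, 3]
R3 ← R3 − R2: [0, 0, 0]
R4 ← R4 + (1/2)·R2: [0, 0, 0]
Echelon form has 2 nonzero rows, so rank(P) = 2.

2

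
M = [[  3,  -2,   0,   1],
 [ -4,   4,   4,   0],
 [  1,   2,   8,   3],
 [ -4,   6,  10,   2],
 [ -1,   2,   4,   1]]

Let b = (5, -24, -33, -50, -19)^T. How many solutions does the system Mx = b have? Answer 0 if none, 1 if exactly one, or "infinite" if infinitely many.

infinite

Row reduce the augmented matrix [M | b].
R2 ← R2 + (4/3)·R1: [0, 4/3, 4, 4/3, -52/3]
R3 ← R3 − (1/3)·R1: [0, 8/3, 8, 8/3, -104/3]
R4 ← R4 + (4/3)·R1: [0, 10/3, 10, 10/3, -130/3]
R5 ← R5 + (1/3)·R1: [0, 4/3, 4, 4/3, -52/3]
R3 ← R3 − (2)·R2: [0, 0, 0, 0, 0]
R4 ← R4 − (5/2)·R2: [0, 0, 0, 0, 0]
R5 ← R5 − R2: [0, 0, 0, 0, 0]
The echelon form has 2 nonzero rows, and every pivot lies in the first 4 columns, so rank(M) = rank([M|b]) = 2.
The system is consistent.
rank = 2 < 4 unknowns, so there are infinitely many solutions.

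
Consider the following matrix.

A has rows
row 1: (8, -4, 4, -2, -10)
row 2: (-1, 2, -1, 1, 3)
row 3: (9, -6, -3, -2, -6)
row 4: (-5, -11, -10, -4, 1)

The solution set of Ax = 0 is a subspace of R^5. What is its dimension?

Row reduce to echelon form.
R2 ← R2 + (1/8)·R1: [0, 3/2, -1/2, 3/4, 7/4]
R3 ← R3 − (9/8)·R1: [0, -3/2, -15/2, 1/4, 21/4]
R4 ← R4 + (5/8)·R1: [0, -27/2, -15/2, -21/4, -21/4]
R3 ← R3 + R2: [0, 0, -8, 1, 7]
R4 ← R4 + (9)·R2: [0, 0, -12, 3/2, 21/2]
R4 ← R4 − (3/2)·R3: [0, 0, 0, 0, 0]
3 nonzero rows, so rank(A) = 3.
A has 5 columns; by rank–nullity, nullity = 5 − 3 = 2.

2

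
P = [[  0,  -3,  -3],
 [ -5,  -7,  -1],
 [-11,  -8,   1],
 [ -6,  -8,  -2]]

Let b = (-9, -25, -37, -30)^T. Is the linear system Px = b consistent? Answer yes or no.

Row reduce the augmented matrix [P | b].
Swap R1 ↔ R2
R3 ← R3 − (11/5)·R1: [0, 37/5, 16/5, 18]
R4 ← R4 − (6/5)·R1: [0, 2/5, -4/5, 0]
R3 ← R3 + (37/15)·R2: [0, 0, -21/5, -21/5]
R4 ← R4 + (2/15)·R2: [0, 0, -6/5, -6/5]
R4 ← R4 − (2/7)·R3: [0, 0, 0, 0]
The echelon form has 3 nonzero rows, and every pivot lies in the first 3 columns, so rank(P) = rank([P|b]) = 3.
The system is consistent.

yes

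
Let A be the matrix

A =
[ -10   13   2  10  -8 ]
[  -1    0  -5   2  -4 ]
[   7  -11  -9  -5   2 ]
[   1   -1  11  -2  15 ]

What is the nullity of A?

1

Row reduce to echelon form.
R2 ← R2 − (1/10)·R1: [0, -13/10, -26/5, 1, -16/5]
R3 ← R3 + (7/10)·R1: [0, -19/10, -38/5, 2, -18/5]
R4 ← R4 + (1/10)·R1: [0, 3/10, 56/5, -1, 71/5]
R3 ← R3 − (19/13)·R2: [0, 0, 0, 7/13, 14/13]
R4 ← R4 + (3/13)·R2: [0, 0, 10, -10/13, 175/13]
Swap R3 ↔ R4
4 nonzero rows, so rank(A) = 4.
A has 5 columns; by rank–nullity, nullity = 5 − 4 = 1.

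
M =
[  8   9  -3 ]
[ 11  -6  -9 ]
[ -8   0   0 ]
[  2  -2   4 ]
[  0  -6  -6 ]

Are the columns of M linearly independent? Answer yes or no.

yes

Row reduce M to echelon form.
R2 ← R2 − (11/8)·R1: [0, -147/8, -39/8]
R3 ← R3 + R1: [0, 9, -3]
R4 ← R4 − (1/4)·R1: [0, -17/4, 19/4]
R3 ← R3 + (24/49)·R2: [0, 0, -264/49]
R4 ← R4 − (34/147)·R2: [0, 0, 288/49]
R5 ← R5 − (16/49)·R2: [0, 0, -216/49]
R4 ← R4 + (12/11)·R3: [0, 0, 0]
R5 ← R5 − (9/11)·R3: [0, 0, 0]
3 pivots among 3 columns.
Every column is a pivot column, so the columns are linearly independent.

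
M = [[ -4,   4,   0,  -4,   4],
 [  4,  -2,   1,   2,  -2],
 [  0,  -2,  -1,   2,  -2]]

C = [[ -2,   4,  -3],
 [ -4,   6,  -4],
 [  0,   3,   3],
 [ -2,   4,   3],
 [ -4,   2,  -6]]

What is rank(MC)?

2

First compute MC:
[[-16,   0, -40],
 [  4,  11,  17],
 [ 12, -11,  23]]
Now row reduce the product.
R2 ← R2 + (1/4)·R1: [0, 11, 7]
R3 ← R3 + (3/4)·R1: [0, -11, -7]
R3 ← R3 + R2: [0, 0, 0]
2 nonzero rows, so rank(MC) = 2.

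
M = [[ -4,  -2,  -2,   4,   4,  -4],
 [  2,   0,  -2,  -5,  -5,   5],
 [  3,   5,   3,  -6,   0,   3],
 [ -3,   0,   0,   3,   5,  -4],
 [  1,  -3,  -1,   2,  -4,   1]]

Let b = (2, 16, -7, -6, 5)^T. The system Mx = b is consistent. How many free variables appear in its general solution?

Row reduce the augmented matrix [M | b].
R2 ← R2 + (1/2)·R1: [0, -1, -3, -3, -3, 3, 17]
R3 ← R3 + (3/4)·R1: [0, 7/2, 3/2, -3, 3, 0, -11/2]
R4 ← R4 − (3/4)·R1: [0, 3/2, 3/2, 0, 2, -1, -15/2]
R5 ← R5 + (1/4)·R1: [0, -7/2, -3/2, 3, -3, 0, 11/2]
R3 ← R3 + (7/2)·R2: [0, 0, -9, -27/2, -15/2, 21/2, 54]
R4 ← R4 + (3/2)·R2: [0, 0, -3, -9/2, -5/2, 7/2, 18]
R5 ← R5 − (7/2)·R2: [0, 0, 9, 27/2, 15/2, -21/2, -54]
R4 ← R4 − (1/3)·R3: [0, 0, 0, 0, 0, 0, 0]
R5 ← R5 + R3: [0, 0, 0, 0, 0, 0, 0]
The echelon form has 3 nonzero rows, and every pivot lies in the first 6 columns, so rank(M) = rank([M|b]) = 3.
The system is consistent.
Free variables = (unknowns) − (rank) = 6 − 3 = 3.

3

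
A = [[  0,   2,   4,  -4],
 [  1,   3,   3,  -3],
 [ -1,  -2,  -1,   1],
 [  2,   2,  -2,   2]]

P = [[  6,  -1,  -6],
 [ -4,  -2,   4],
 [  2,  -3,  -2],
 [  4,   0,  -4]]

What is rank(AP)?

First compute AP:
[[-16, -16,  16],
 [-12, -16,  12],
 [  4,   8,  -4],
 [  8,   0,  -8]]
Now row reduce the product.
R2 ← R2 − (3/4)·R1: [0, -4, 0]
R3 ← R3 + (1/4)·R1: [0, 4, 0]
R4 ← R4 + (1/2)·R1: [0, -8, 0]
R3 ← R3 + R2: [0, 0, 0]
R4 ← R4 − (2)·R2: [0, 0, 0]
2 nonzero rows, so rank(AP) = 2.

2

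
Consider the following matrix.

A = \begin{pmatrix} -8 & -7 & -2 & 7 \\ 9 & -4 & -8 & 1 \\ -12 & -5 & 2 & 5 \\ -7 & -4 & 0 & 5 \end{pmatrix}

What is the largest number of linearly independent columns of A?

Row reduce to echelon form.
R2 ← R2 + (9/8)·R1: [0, -95/8, -41/4, 71/8]
R3 ← R3 − (3/2)·R1: [0, 11/2, 5, -11/2]
R4 ← R4 − (7/8)·R1: [0, 17/8, 7/4, -9/8]
R3 ← R3 + (44/95)·R2: [0, 0, 24/95, -132/95]
R4 ← R4 + (17/95)·R2: [0, 0, -8/95, 44/95]
R4 ← R4 + (1/3)·R3: [0, 0, 0, 0]
Echelon form has 3 nonzero rows, so rank(A) = 3.
The rank gives the maximum number of linearly independent columns: 3.

3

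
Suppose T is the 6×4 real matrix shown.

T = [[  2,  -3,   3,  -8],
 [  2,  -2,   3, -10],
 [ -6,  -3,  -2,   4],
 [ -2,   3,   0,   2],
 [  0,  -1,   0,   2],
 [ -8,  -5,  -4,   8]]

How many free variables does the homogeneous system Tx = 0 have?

0

Row reduce to echelon form.
R2 ← R2 − R1: [0, 1, 0, -2]
R3 ← R3 + (3)·R1: [0, -12, 7, -20]
R4 ← R4 + R1: [0, 0, 3, -6]
R6 ← R6 + (4)·R1: [0, -17, 8, -24]
R3 ← R3 + (12)·R2: [0, 0, 7, -44]
R5 ← R5 + R2: [0, 0, 0, 0]
R6 ← R6 + (17)·R2: [0, 0, 8, -58]
R4 ← R4 − (3/7)·R3: [0, 0, 0, 90/7]
R6 ← R6 − (8/7)·R3: [0, 0, 0, -54/7]
R6 ← R6 + (3/5)·R4: [0, 0, 0, 0]
4 nonzero rows, so rank(T) = 4.
T has 4 columns; by rank–nullity, nullity = 4 − 4 = 0.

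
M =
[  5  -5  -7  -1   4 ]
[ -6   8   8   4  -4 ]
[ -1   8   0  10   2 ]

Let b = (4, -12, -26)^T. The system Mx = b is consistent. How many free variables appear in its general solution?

Row reduce the augmented matrix [M | b].
R2 ← R2 + (6/5)·R1: [0, 2, -2/5, 14/5, 4/5, -36/5]
R3 ← R3 + (1/5)·R1: [0, 7, -7/5, 49/5, 14/5, -126/5]
R3 ← R3 − (7/2)·R2: [0, 0, 0, 0, 0, 0]
The echelon form has 2 nonzero rows, and every pivot lies in the first 5 columns, so rank(M) = rank([M|b]) = 2.
The system is consistent.
Free variables = (unknowns) − (rank) = 5 − 2 = 3.

3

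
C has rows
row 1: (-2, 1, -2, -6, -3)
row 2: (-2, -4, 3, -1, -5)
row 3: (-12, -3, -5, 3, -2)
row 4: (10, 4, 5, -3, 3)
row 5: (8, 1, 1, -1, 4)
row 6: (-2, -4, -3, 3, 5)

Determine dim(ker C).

Row reduce to echelon form.
R2 ← R2 − R1: [0, -5, 5, 5, -2]
R3 ← R3 − (6)·R1: [0, -9, 7, 39, 16]
R4 ← R4 + (5)·R1: [0, 9, -5, -33, -12]
R5 ← R5 + (4)·R1: [0, 5, -7, -25, -8]
R6 ← R6 − R1: [0, -5, -1, 9, 8]
R3 ← R3 − (9/5)·R2: [0, 0, -2, 30, 98/5]
R4 ← R4 + (9/5)·R2: [0, 0, 4, -24, -78/5]
R5 ← R5 + R2: [0, 0, -2, -20, -10]
R6 ← R6 − R2: [0, 0, -6, 4, 10]
R4 ← R4 + (2)·R3: [0, 0, 0, 36, 118/5]
R5 ← R5 − R3: [0, 0, 0, -50, -148/5]
R6 ← R6 − (3)·R3: [0, 0, 0, -86, -244/5]
R5 ← R5 + (25/18)·R4: [0, 0, 0, 0, 143/45]
R6 ← R6 + (43/18)·R4: [0, 0, 0, 0, 341/45]
R6 ← R6 − (31/13)·R5: [0, 0, 0, 0, 0]
5 nonzero rows, so rank(C) = 5.
C has 5 columns; by rank–nullity, nullity = 5 − 5 = 0.

0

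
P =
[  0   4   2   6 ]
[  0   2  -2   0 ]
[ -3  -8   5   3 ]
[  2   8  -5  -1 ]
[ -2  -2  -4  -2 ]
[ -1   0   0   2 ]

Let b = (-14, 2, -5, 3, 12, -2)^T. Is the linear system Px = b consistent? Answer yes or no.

yes

Row reduce the augmented matrix [P | b].
Swap R1 ↔ R3
R4 ← R4 + (2/3)·R1: [0, 8/3, -5/3, 1, -1/3]
R5 ← R5 − (2/3)·R1: [0, 10/3, -22/3, -4, 46/3]
R6 ← R6 − (1/3)·R1: [0, 8/3, -5/3, 1, -1/3]
R3 ← R3 − (2)·R2: [0, 0, 6, 6, -18]
R4 ← R4 − (4/3)·R2: [0, 0, 1, 1, -3]
R5 ← R5 − (5/3)·R2: [0, 0, -4, -4, 12]
R6 ← R6 − (4/3)·R2: [0, 0, 1, 1, -3]
R4 ← R4 − (1/6)·R3: [0, 0, 0, 0, 0]
R5 ← R5 + (2/3)·R3: [0, 0, 0, 0, 0]
R6 ← R6 − (1/6)·R3: [0, 0, 0, 0, 0]
The echelon form has 3 nonzero rows, and every pivot lies in the first 4 columns, so rank(P) = rank([P|b]) = 3.
The system is consistent.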